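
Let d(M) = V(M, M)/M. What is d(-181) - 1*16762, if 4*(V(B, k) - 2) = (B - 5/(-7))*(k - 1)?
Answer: -3042127/181 ≈ -16807.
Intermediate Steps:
V(B, k) = 2 + (-1 + k)*(5/7 + B)/4 (V(B, k) = 2 + ((B - 5/(-7))*(k - 1))/4 = 2 + ((B - 5*(-⅐))*(-1 + k))/4 = 2 + ((B + 5/7)*(-1 + k))/4 = 2 + ((5/7 + B)*(-1 + k))/4 = 2 + ((-1 + k)*(5/7 + B))/4 = 2 + (-1 + k)*(5/7 + B)/4)
d(M) = (51/28 - M/14 + M²/4)/M (d(M) = (51/28 - M/4 + 5*M/28 + M*M/4)/M = (51/28 - M/4 + 5*M/28 + M²/4)/M = (51/28 - M/14 + M²/4)/M)
d(-181) - 1*16762 = (-1/14 + (¼)*(-181) + (51/28)/(-181)) - 1*16762 = (-1/14 - 181/4 + (51/28)*(-1/181)) - 16762 = (-1/14 - 181/4 - 51/5068) - 16762 = -8205/181 - 16762 = -3042127/181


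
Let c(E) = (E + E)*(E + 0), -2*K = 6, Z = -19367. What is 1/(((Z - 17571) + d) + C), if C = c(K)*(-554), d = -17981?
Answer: -1/64891 ≈ -1.5410e-5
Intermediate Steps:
K = -3 (K = -1/2*6 = -3)
c(E) = 2*E**2 (c(E) = (2*E)*E = 2*E**2)
C = -9972 (C = (2*(-3)**2)*(-554) = (2*9)*(-554) = 18*(-554) = -9972)
1/(((Z - 17571) + d) + C) = 1/(((-19367 - 17571) - 17981) - 9972) = 1/((-36938 - 17981) - 9972) = 1/(-54919 - 9972) = 1/(-64891) = -1/64891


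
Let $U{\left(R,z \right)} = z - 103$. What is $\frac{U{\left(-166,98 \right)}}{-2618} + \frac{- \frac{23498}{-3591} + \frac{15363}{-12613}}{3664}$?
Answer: $\frac{104376091607}{31033508126544} \approx 0.0033633$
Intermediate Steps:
$U{\left(R,z \right)} = -103 + z$
$\frac{U{\left(-166,98 \right)}}{-2618} + \frac{- \frac{23498}{-3591} + \frac{15363}{-12613}}{3664} = \frac{-103 + 98}{-2618} + \frac{- \frac{23498}{-3591} + \frac{15363}{-12613}}{3664} = \left(-5\right) \left(- \frac{1}{2618}\right) + \left(\left(-23498\right) \left(- \frac{1}{3591}\right) + 15363 \left(- \frac{1}{12613}\right)\right) \frac{1}{3664} = \frac{5}{2618} + \left(\frac{23498}{3591} - \frac{15363}{12613}\right) \frac{1}{3664} = \frac{5}{2618} + \frac{241211741}{45293283} \cdot \frac{1}{3664} = \frac{5}{2618} + \frac{241211741}{165954588912} = \frac{104376091607}{31033508126544}$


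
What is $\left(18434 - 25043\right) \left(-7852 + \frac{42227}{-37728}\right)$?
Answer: $\frac{652710310049}{12576} \approx 5.1901 \cdot 10^{7}$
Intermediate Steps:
$\left(18434 - 25043\right) \left(-7852 + \frac{42227}{-37728}\right) = - 6609 \left(-7852 + 42227 \left(- \frac{1}{37728}\right)\right) = - 6609 \left(-7852 - \frac{42227}{37728}\right) = \left(-6609\right) \left(- \frac{296282483}{37728}\right) = \frac{652710310049}{12576}$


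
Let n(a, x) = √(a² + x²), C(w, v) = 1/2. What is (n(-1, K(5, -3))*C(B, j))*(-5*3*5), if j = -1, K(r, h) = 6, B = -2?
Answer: -75*√37/2 ≈ -228.10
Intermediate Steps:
C(w, v) = ½
(n(-1, K(5, -3))*C(B, j))*(-5*3*5) = (√((-1)² + 6²)*(½))*(-5*3*5) = (√(1 + 36)*(½))*(-15*5) = (√37*(½))*(-75) = (√37/2)*(-75) = -75*√37/2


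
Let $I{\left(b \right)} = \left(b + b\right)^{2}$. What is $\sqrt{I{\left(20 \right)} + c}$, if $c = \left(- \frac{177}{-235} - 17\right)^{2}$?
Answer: $\frac{2 \sqrt{25734281}}{235} \approx 43.174$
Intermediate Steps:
$I{\left(b \right)} = 4 b^{2}$ ($I{\left(b \right)} = \left(2 b\right)^{2} = 4 b^{2}$)
$c = \frac{14577124}{55225}$ ($c = \left(\left(-177\right) \left(- \frac{1}{235}\right) - 17\right)^{2} = \left(\frac{177}{235} - 17\right)^{2} = \left(- \frac{3818}{235}\right)^{2} = \frac{14577124}{55225} \approx 263.96$)
$\sqrt{I{\left(20 \right)} + c} = \sqrt{4 \cdot 20^{2} + \frac{14577124}{55225}} = \sqrt{4 \cdot 400 + \frac{14577124}{55225}} = \sqrt{1600 + \frac{14577124}{55225}} = \sqrt{\frac{102937124}{55225}} = \frac{2 \sqrt{25734281}}{235}$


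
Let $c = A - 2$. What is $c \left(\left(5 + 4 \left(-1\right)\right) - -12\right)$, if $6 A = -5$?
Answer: $- \frac{221}{6} \approx -36.833$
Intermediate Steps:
$A = - \frac{5}{6}$ ($A = \frac{1}{6} \left(-5\right) = - \frac{5}{6} \approx -0.83333$)
$c = - \frac{17}{6}$ ($c = - \frac{5}{6} - 2 = - \frac{17}{6} \approx -2.8333$)
$c \left(\left(5 + 4 \left(-1\right)\right) - -12\right) = - \frac{17 \left(\left(5 + 4 \left(-1\right)\right) - -12\right)}{6} = - \frac{17 \left(\left(5 - 4\right) + 12\right)}{6} = - \frac{17 \left(1 + 12\right)}{6} = \left(- \frac{17}{6}\right) 13 = - \frac{221}{6}$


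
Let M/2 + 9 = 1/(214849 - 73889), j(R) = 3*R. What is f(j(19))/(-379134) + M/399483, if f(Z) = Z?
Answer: -108198527/553726049520 ≈ -0.00019540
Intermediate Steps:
M = -1268639/70480 (M = -18 + 2/(214849 - 73889) = -18 + 2/140960 = -18 + 2*(1/140960) = -18 + 1/70480 = -1268639/70480 ≈ -18.000)
f(j(19))/(-379134) + M/399483 = (3*19)/(-379134) - 1268639/70480/399483 = 57*(-1/379134) - 1268639/70480*1/399483 = -19/126378 - 1268639/28155561840 = -108198527/553726049520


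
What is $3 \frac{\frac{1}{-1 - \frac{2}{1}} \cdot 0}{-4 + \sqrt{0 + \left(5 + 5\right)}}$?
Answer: $0$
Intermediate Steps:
$3 \frac{\frac{1}{-1 - \frac{2}{1}} \cdot 0}{-4 + \sqrt{0 + \left(5 + 5\right)}} = 3 \frac{\frac{1}{-1 - 2} \cdot 0}{-4 + \sqrt{0 + 10}} = 3 \frac{\frac{1}{-1 - 2} \cdot 0}{-4 + \sqrt{10}} = 3 \frac{\frac{1}{-3} \cdot 0}{-4 + \sqrt{10}} = 3 \frac{\left(- \frac{1}{3}\right) 0}{-4 + \sqrt{10}} = 3 \frac{0}{-4 + \sqrt{10}} = 3 \cdot 0 = 0$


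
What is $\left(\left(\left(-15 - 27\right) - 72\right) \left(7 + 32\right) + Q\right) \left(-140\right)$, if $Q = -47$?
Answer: $629020$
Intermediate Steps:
$\left(\left(\left(-15 - 27\right) - 72\right) \left(7 + 32\right) + Q\right) \left(-140\right) = \left(\left(\left(-15 - 27\right) - 72\right) \left(7 + 32\right) - 47\right) \left(-140\right) = \left(\left(-42 - 72\right) 39 - 47\right) \left(-140\right) = \left(\left(-114\right) 39 - 47\right) \left(-140\right) = \left(-4446 - 47\right) \left(-140\right) = \left(-4493\right) \left(-140\right) = 629020$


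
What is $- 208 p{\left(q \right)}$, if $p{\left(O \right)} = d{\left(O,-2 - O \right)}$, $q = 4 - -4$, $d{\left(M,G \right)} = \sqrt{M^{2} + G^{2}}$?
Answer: $- 416 \sqrt{41} \approx -2663.7$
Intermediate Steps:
$d{\left(M,G \right)} = \sqrt{G^{2} + M^{2}}$
$q = 8$ ($q = 4 + 4 = 8$)
$p{\left(O \right)} = \sqrt{O^{2} + \left(-2 - O\right)^{2}}$ ($p{\left(O \right)} = \sqrt{\left(-2 - O\right)^{2} + O^{2}} = \sqrt{O^{2} + \left(-2 - O\right)^{2}}$)
$- 208 p{\left(q \right)} = - 208 \sqrt{8^{2} + \left(2 + 8\right)^{2}} = - 208 \sqrt{64 + 10^{2}} = - 208 \sqrt{64 + 100} = - 208 \sqrt{164} = - 208 \cdot 2 \sqrt{41} = - 416 \sqrt{41}$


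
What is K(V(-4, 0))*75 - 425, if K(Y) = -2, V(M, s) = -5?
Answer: -575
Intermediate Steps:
K(V(-4, 0))*75 - 425 = -2*75 - 425 = -150 - 425 = -575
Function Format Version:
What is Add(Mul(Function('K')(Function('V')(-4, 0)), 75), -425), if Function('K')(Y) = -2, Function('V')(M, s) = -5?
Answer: -575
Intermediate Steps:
Add(Mul(Function('K')(Function('V')(-4, 0)), 75), -425) = Add(Mul(-2, 75), -425) = Add(-150, -425) = -575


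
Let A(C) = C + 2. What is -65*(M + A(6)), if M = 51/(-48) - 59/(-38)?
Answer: -167765/304 ≈ -551.86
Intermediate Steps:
A(C) = 2 + C
M = 149/304 (M = 51*(-1/48) - 59*(-1/38) = -17/16 + 59/38 = 149/304 ≈ 0.49013)
-65*(M + A(6)) = -65*(149/304 + (2 + 6)) = -65*(149/304 + 8) = -65*2581/304 = -167765/304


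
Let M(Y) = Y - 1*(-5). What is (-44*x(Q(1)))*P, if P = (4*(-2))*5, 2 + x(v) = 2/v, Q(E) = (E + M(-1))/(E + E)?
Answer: -2112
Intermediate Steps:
M(Y) = 5 + Y (M(Y) = Y + 5 = 5 + Y)
Q(E) = (4 + E)/(2*E) (Q(E) = (E + (5 - 1))/(E + E) = (E + 4)/((2*E)) = (4 + E)*(1/(2*E)) = (4 + E)/(2*E))
x(v) = -2 + 2/v
P = -40 (P = -8*5 = -40)
(-44*x(Q(1)))*P = -44*(-2 + 2/(((½)*(4 + 1)/1)))*(-40) = -44*(-2 + 2/(((½)*1*5)))*(-40) = -44*(-2 + 2/(5/2))*(-40) = -44*(-2 + 2*(⅖))*(-40) = -44*(-2 + ⅘)*(-40) = -44*(-6/5)*(-40) = (264/5)*(-40) = -2112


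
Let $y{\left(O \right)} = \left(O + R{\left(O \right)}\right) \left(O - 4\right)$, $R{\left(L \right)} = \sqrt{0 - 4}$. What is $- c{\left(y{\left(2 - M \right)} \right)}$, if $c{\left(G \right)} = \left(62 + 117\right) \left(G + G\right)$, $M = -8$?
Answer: $-21480 - 4296 i \approx -21480.0 - 4296.0 i$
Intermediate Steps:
$R{\left(L \right)} = 2 i$ ($R{\left(L \right)} = \sqrt{-4} = 2 i$)
$y{\left(O \right)} = \left(-4 + O\right) \left(O + 2 i\right)$ ($y{\left(O \right)} = \left(O + 2 i\right) \left(O - 4\right) = \left(O + 2 i\right) \left(-4 + O\right) = \left(-4 + O\right) \left(O + 2 i\right)$)
$c{\left(G \right)} = 358 G$ ($c{\left(G \right)} = 179 \cdot 2 G = 358 G$)
$- c{\left(y{\left(2 - M \right)} \right)} = - 358 \left(\left(2 - -8\right)^{2} - 8 i + 2 \left(2 - -8\right) \left(-2 + i\right)\right) = - 358 \left(\left(2 + 8\right)^{2} - 8 i + 2 \left(2 + 8\right) \left(-2 + i\right)\right) = - 358 \left(10^{2} - 8 i + 2 \cdot 10 \left(-2 + i\right)\right) = - 358 \left(100 - 8 i - \left(40 - 20 i\right)\right) = - 358 \left(60 + 12 i\right) = - (21480 + 4296 i) = -21480 - 4296 i$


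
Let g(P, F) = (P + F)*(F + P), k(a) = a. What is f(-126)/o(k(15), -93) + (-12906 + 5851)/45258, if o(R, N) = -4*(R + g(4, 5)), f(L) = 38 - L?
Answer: -422143/724128 ≈ -0.58297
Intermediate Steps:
g(P, F) = (F + P)**2 (g(P, F) = (F + P)*(F + P) = (F + P)**2)
o(R, N) = -324 - 4*R (o(R, N) = -4*(R + (5 + 4)**2) = -4*(R + 9**2) = -4*(R + 81) = -4*(81 + R) = -324 - 4*R)
f(-126)/o(k(15), -93) + (-12906 + 5851)/45258 = (38 - 1*(-126))/(-324 - 4*15) + (-12906 + 5851)/45258 = (38 + 126)/(-324 - 60) - 7055*1/45258 = 164/(-384) - 7055/45258 = 164*(-1/384) - 7055/45258 = -41/96 - 7055/45258 = -422143/724128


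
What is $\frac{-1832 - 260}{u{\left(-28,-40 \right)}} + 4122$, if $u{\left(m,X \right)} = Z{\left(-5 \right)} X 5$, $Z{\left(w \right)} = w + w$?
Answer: $\frac{2060477}{500} \approx 4121.0$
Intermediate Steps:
$Z{\left(w \right)} = 2 w$
$u{\left(m,X \right)} = - 50 X$ ($u{\left(m,X \right)} = 2 \left(-5\right) X 5 = - 10 X 5 = - 50 X$)
$\frac{-1832 - 260}{u{\left(-28,-40 \right)}} + 4122 = \frac{-1832 - 260}{\left(-50\right) \left(-40\right)} + 4122 = - \frac{2092}{2000} + 4122 = \left(-2092\right) \frac{1}{2000} + 4122 = - \frac{523}{500} + 4122 = \frac{2060477}{500}$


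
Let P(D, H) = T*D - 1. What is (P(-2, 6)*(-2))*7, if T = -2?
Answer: -42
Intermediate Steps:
P(D, H) = -1 - 2*D (P(D, H) = -2*D - 1 = -1 - 2*D)
(P(-2, 6)*(-2))*7 = ((-1 - 2*(-2))*(-2))*7 = ((-1 + 4)*(-2))*7 = (3*(-2))*7 = -6*7 = -42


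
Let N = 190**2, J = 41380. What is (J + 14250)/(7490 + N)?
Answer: 5563/4359 ≈ 1.2762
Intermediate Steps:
N = 36100
(J + 14250)/(7490 + N) = (41380 + 14250)/(7490 + 36100) = 55630/43590 = 55630*(1/43590) = 5563/4359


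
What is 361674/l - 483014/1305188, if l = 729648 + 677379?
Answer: -34593529111/306072459346 ≈ -0.11302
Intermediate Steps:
l = 1407027
361674/l - 483014/1305188 = 361674/1407027 - 483014/1305188 = 361674*(1/1407027) - 483014*1/1305188 = 120558/469009 - 241507/652594 = -34593529111/306072459346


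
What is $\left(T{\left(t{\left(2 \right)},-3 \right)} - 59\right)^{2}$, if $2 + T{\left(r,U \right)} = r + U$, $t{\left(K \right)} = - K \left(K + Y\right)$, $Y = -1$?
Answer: $4356$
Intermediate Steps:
$t{\left(K \right)} = - K \left(-1 + K\right)$ ($t{\left(K \right)} = - K \left(K - 1\right) = - K \left(-1 + K\right)$)
$T{\left(r,U \right)} = -2 + U + r$ ($T{\left(r,U \right)} = -2 + \left(r + U\right) = -2 + \left(U + r\right) = -2 + U + r$)
$\left(T{\left(t{\left(2 \right)},-3 \right)} - 59\right)^{2} = \left(\left(-2 - 3 + 2 \left(1 - 2\right)\right) - 59\right)^{2} = \left(\left(-2 - 3 + 2 \left(-1\right)\right) - 59\right)^{2} = \left(\left(-2 - 3 - 2\right) - 59\right)^{2} = \left(-7 - 59\right)^{2} = \left(-66\right)^{2} = 4356$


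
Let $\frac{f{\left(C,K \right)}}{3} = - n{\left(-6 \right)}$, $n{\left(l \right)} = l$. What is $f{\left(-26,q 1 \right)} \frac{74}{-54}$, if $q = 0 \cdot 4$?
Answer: $- \frac{74}{3} \approx -24.667$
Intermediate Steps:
$q = 0$
$f{\left(C,K \right)} = 18$ ($f{\left(C,K \right)} = 3 \left(\left(-1\right) \left(-6\right)\right) = 3 \cdot 6 = 18$)
$f{\left(-26,q 1 \right)} \frac{74}{-54} = 18 \frac{74}{-54} = 18 \cdot 74 \left(- \frac{1}{54}\right) = 18 \left(- \frac{37}{27}\right) = - \frac{74}{3}$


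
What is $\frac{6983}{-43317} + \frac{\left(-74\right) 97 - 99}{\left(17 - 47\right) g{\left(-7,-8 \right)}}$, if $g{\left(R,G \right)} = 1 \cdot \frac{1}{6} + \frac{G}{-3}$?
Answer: $\frac{314624254}{3681945} \approx 85.451$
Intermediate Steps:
$g{\left(R,G \right)} = \frac{1}{6} - \frac{G}{3}$ ($g{\left(R,G \right)} = 1 \cdot \frac{1}{6} + G \left(- \frac{1}{3}\right) = \frac{1}{6} - \frac{G}{3}$)
$\frac{6983}{-43317} + \frac{\left(-74\right) 97 - 99}{\left(17 - 47\right) g{\left(-7,-8 \right)}} = \frac{6983}{-43317} + \frac{\left(-74\right) 97 - 99}{\left(17 - 47\right) \left(\frac{1}{6} - - \frac{8}{3}\right)} = 6983 \left(- \frac{1}{43317}\right) + \frac{-7178 - 99}{\left(-30\right) \left(\frac{1}{6} + \frac{8}{3}\right)} = - \frac{6983}{43317} - \frac{7277}{\left(-30\right) \frac{17}{6}} = - \frac{6983}{43317} - \frac{7277}{-85} = - \frac{6983}{43317} - - \frac{7277}{85} = - \frac{6983}{43317} + \frac{7277}{85} = \frac{314624254}{3681945}$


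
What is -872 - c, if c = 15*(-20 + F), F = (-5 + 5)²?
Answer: -572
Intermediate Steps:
F = 0 (F = 0² = 0)
c = -300 (c = 15*(-20 + 0) = 15*(-20) = -300)
-872 - c = -872 - 1*(-300) = -872 + 300 = -572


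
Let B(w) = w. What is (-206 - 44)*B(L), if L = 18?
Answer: -4500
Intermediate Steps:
(-206 - 44)*B(L) = (-206 - 44)*18 = -250*18 = -4500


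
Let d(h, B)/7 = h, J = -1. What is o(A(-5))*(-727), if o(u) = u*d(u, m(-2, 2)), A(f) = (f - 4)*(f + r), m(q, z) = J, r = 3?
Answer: -1648836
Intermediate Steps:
m(q, z) = -1
d(h, B) = 7*h
A(f) = (-4 + f)*(3 + f) (A(f) = (f - 4)*(f + 3) = (-4 + f)*(3 + f))
o(u) = 7*u**2 (o(u) = u*(7*u) = 7*u**2)
o(A(-5))*(-727) = (7*(-12 + (-5)**2 - 1*(-5))**2)*(-727) = (7*(-12 + 25 + 5)**2)*(-727) = (7*18**2)*(-727) = (7*324)*(-727) = 2268*(-727) = -1648836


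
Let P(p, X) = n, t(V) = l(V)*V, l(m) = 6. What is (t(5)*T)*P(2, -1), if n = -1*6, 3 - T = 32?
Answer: 5220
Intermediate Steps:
T = -29 (T = 3 - 1*32 = 3 - 32 = -29)
t(V) = 6*V
n = -6
P(p, X) = -6
(t(5)*T)*P(2, -1) = ((6*5)*(-29))*(-6) = (30*(-29))*(-6) = -870*(-6) = 5220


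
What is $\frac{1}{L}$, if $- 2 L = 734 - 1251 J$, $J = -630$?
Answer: $- \frac{1}{394432} \approx -2.5353 \cdot 10^{-6}$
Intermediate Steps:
$L = -394432$ ($L = - \frac{734 - -788130}{2} = - \frac{734 + 788130}{2} = \left(- \frac{1}{2}\right) 788864 = -394432$)
$\frac{1}{L} = \frac{1}{-394432} = - \frac{1}{394432}$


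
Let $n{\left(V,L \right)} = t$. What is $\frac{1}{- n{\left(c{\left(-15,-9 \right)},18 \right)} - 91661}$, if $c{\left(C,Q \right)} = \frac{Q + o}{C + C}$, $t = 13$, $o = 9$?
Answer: $- \frac{1}{91674} \approx -1.0908 \cdot 10^{-5}$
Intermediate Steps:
$c{\left(C,Q \right)} = \frac{9 + Q}{2 C}$ ($c{\left(C,Q \right)} = \frac{Q + 9}{C + C} = \frac{9 + Q}{2 C}$)
$n{\left(V,L \right)} = 13$
$\frac{1}{- n{\left(c{\left(-15,-9 \right)},18 \right)} - 91661} = \frac{1}{\left(-1\right) 13 - 91661} = \frac{1}{-13 - 91661} = \frac{1}{-91674} = - \frac{1}{91674}$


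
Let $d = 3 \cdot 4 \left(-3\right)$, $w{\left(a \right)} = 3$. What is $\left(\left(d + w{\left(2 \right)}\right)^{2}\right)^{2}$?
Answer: $1185921$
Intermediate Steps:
$d = -36$ ($d = 12 \left(-3\right) = -36$)
$\left(\left(d + w{\left(2 \right)}\right)^{2}\right)^{2} = \left(\left(-36 + 3\right)^{2}\right)^{2} = \left(\left(-33\right)^{2}\right)^{2} = 1089^{2} = 1185921$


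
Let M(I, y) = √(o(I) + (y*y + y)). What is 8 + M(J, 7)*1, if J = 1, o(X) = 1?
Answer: 8 + √57 ≈ 15.550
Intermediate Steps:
M(I, y) = √(1 + y + y²) (M(I, y) = √(1 + (y*y + y)) = √(1 + (y² + y)) = √(1 + (y + y²)) = √(1 + y + y²))
8 + M(J, 7)*1 = 8 + √(1 + 7 + 7²)*1 = 8 + √(1 + 7 + 49)*1 = 8 + √57*1 = 8 + √57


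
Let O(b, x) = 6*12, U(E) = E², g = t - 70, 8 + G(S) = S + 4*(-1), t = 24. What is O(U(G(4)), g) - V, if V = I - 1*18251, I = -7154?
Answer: 25477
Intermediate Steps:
G(S) = -12 + S (G(S) = -8 + (S + 4*(-1)) = -8 + (S - 4) = -8 + (-4 + S) = -12 + S)
g = -46 (g = 24 - 70 = -46)
V = -25405 (V = -7154 - 1*18251 = -7154 - 18251 = -25405)
O(b, x) = 72
O(U(G(4)), g) - V = 72 - 1*(-25405) = 72 + 25405 = 25477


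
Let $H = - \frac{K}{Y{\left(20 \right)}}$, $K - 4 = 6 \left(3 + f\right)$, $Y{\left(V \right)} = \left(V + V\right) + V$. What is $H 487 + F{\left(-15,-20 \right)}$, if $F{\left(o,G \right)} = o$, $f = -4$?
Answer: $\frac{37}{30} \approx 1.2333$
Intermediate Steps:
$Y{\left(V \right)} = 3 V$ ($Y{\left(V \right)} = 2 V + V = 3 V$)
$K = -2$ ($K = 4 + 6 \left(3 - 4\right) = 4 + 6 \left(-1\right) = 4 - 6 = -2$)
$H = \frac{1}{30}$ ($H = - \frac{-2}{3 \cdot 20} = - \frac{-2}{60} = \left(-1\right) \left(- \frac{1}{30}\right) = \frac{1}{30} \approx 0.033333$)
$H 487 + F{\left(-15,-20 \right)} = \frac{1}{30} \cdot 487 - 15 = \frac{487}{30} - 15 = \frac{37}{30}$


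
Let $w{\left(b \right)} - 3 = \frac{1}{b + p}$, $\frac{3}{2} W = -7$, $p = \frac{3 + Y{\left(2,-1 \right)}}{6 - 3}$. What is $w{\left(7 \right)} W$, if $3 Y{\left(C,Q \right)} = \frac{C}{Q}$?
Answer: $- \frac{73}{5} \approx -14.6$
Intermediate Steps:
$Y{\left(C,Q \right)} = \frac{C}{3 Q}$ ($Y{\left(C,Q \right)} = \frac{C \frac{1}{Q}}{3} = \frac{C}{3 Q}$)
$p = \frac{7}{9}$ ($p = \frac{3 + \frac{1}{3} \cdot 2 \frac{1}{-1}}{6 - 3} = \frac{3 + \frac{1}{3} \cdot 2 \left(-1\right)}{3} = \left(3 - \frac{2}{3}\right) \frac{1}{3} = \frac{7}{3} \cdot \frac{1}{3} = \frac{7}{9} \approx 0.77778$)
$W = - \frac{14}{3}$ ($W = \frac{2}{3} \left(-7\right) = - \frac{14}{3} \approx -4.6667$)
$w{\left(b \right)} = 3 + \frac{1}{\frac{7}{9} + b}$ ($w{\left(b \right)} = 3 + \frac{1}{b + \frac{7}{9}} = 3 + \frac{1}{\frac{7}{9} + b}$)
$w{\left(7 \right)} W = \frac{3 \left(10 + 9 \cdot 7\right)}{7 + 9 \cdot 7} \left(- \frac{14}{3}\right) = \frac{3 \left(10 + 63\right)}{7 + 63} \left(- \frac{14}{3}\right) = 3 \cdot \frac{1}{70} \cdot 73 \left(- \frac{14}{3}\right) = \frac{219}{70} \left(- \frac{14}{3}\right) = - \frac{73}{5}$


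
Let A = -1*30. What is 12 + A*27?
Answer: -798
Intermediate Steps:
A = -30
12 + A*27 = 12 - 30*27 = 12 - 810 = -798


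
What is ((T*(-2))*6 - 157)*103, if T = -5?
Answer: -9991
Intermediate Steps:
((T*(-2))*6 - 157)*103 = (-5*(-2)*6 - 157)*103 = (10*6 - 157)*103 = (60 - 157)*103 = -97*103 = -9991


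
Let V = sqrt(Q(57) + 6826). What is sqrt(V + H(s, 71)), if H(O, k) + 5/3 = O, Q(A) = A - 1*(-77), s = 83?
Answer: 2*sqrt(183 + 9*sqrt(435))/3 ≈ 12.836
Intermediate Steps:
Q(A) = 77 + A (Q(A) = A + 77 = 77 + A)
H(O, k) = -5/3 + O
V = 4*sqrt(435) (V = sqrt((77 + 57) + 6826) = sqrt(134 + 6826) = sqrt(6960) = 4*sqrt(435) ≈ 83.427)
sqrt(V + H(s, 71)) = sqrt(4*sqrt(435) + (-5/3 + 83)) = sqrt(4*sqrt(435) + 244/3) = sqrt(244/3 + 4*sqrt(435))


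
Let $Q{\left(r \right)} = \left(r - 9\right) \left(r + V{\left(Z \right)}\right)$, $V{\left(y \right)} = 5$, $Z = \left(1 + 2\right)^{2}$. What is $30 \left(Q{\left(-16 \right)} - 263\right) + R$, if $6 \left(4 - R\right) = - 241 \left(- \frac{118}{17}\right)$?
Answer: $\frac{4345}{51} \approx 85.196$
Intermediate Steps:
$Z = 9$ ($Z = 3^{2} = 9$)
$Q{\left(r \right)} = \left(-9 + r\right) \left(5 + r\right)$ ($Q{\left(r \right)} = \left(r - 9\right) \left(r + 5\right) = \left(-9 + r\right) \left(5 + r\right)$)
$R = - \frac{14015}{51}$ ($R = 4 - \frac{\left(-241\right) \left(- \frac{118}{17}\right)}{6} = 4 - \frac{14219}{51} = - \frac{14015}{51} \approx -274.8$)
$30 \left(Q{\left(-16 \right)} - 263\right) + R = 30 \left(\left(-45 + \left(-16\right)^{2} - -64\right) - 263\right) - \frac{14015}{51} = 30 \left(\left(-45 + 256 + 64\right) - 263\right) - \frac{14015}{51} = 30 \left(275 - 263\right) - \frac{14015}{51} = 30 \cdot 12 - \frac{14015}{51} = 360 - \frac{14015}{51} = \frac{4345}{51}$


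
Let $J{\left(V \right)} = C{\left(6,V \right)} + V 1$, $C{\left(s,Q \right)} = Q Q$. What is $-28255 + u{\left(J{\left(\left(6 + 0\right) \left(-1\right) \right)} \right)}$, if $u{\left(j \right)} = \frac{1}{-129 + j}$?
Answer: $- \frac{2797246}{99} \approx -28255.0$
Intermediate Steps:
$C{\left(s,Q \right)} = Q^{2}$
$J{\left(V \right)} = V + V^{2}$ ($J{\left(V \right)} = V^{2} + V 1 = V^{2} + V = V + V^{2}$)
$-28255 + u{\left(J{\left(\left(6 + 0\right) \left(-1\right) \right)} \right)} = -28255 + \frac{1}{-129 + \left(6 + 0\right) \left(-1\right) \left(1 + \left(6 + 0\right) \left(-1\right)\right)} = -28255 + \frac{1}{-129 + 6 \left(-1\right) \left(1 + 6 \left(-1\right)\right)} = -28255 + \frac{1}{-129 - 6 \left(1 - 6\right)} = -28255 + \frac{1}{-129 - -30} = -28255 + \frac{1}{-129 + 30} = -28255 + \frac{1}{-99} = -28255 - \frac{1}{99} = - \frac{2797246}{99}$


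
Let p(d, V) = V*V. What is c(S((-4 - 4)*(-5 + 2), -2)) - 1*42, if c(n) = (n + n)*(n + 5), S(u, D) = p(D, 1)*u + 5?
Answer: 1930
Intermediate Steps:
p(d, V) = V²
S(u, D) = 5 + u (S(u, D) = 1²*u + 5 = 1*u + 5 = u + 5 = 5 + u)
c(n) = 2*n*(5 + n) (c(n) = (2*n)*(5 + n) = 2*n*(5 + n))
c(S((-4 - 4)*(-5 + 2), -2)) - 1*42 = 2*(5 + (-4 - 4)*(-5 + 2))*(5 + (5 + (-4 - 4)*(-5 + 2))) - 1*42 = 2*(5 - 8*(-3))*(5 + (5 - 8*(-3))) - 42 = 2*(5 + 24)*(5 + (5 + 24)) - 42 = 2*29*(5 + 29) - 42 = 2*29*34 - 42 = 1972 - 42 = 1930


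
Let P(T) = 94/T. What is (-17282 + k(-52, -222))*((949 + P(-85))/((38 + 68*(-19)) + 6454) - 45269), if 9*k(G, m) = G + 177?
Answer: 3109630343093177/3978000 ≈ 7.8171e+8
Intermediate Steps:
k(G, m) = 59/3 + G/9 (k(G, m) = (G + 177)/9 = (177 + G)/9 = 59/3 + G/9)
(-17282 + k(-52, -222))*((949 + P(-85))/((38 + 68*(-19)) + 6454) - 45269) = (-17282 + (59/3 + (⅑)*(-52)))*((949 + 94/(-85))/((38 + 68*(-19)) + 6454) - 45269) = (-17282 + (59/3 - 52/9))*((949 + 94*(-1/85))/((38 - 1292) + 6454) - 45269) = (-17282 + 125/9)*((949 - 94/85)/(-1254 + 6454) - 45269) = -155413*((80571/85)/5200 - 45269)/9 = -155413*((80571/85)*(1/5200) - 45269)/9 = -155413*(80571/442000 - 45269)/9 = -155413/9*(-20008817429/442000) = 3109630343093177/3978000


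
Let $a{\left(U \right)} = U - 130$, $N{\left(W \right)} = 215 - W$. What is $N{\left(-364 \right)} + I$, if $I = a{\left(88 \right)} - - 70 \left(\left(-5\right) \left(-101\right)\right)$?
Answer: $35887$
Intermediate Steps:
$a{\left(U \right)} = -130 + U$
$I = 35308$ ($I = \left(-130 + 88\right) - - 70 \left(\left(-5\right) \left(-101\right)\right) = -42 - \left(-70\right) 505 = -42 - -35350 = -42 + 35350 = 35308$)
$N{\left(-364 \right)} + I = \left(215 - -364\right) + 35308 = \left(215 + 364\right) + 35308 = 579 + 35308 = 35887$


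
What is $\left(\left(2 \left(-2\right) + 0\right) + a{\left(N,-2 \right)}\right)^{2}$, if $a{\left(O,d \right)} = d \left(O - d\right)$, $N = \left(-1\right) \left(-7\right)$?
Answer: $484$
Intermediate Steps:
$N = 7$
$\left(\left(2 \left(-2\right) + 0\right) + a{\left(N,-2 \right)}\right)^{2} = \left(\left(2 \left(-2\right) + 0\right) - 2 \left(7 - -2\right)\right)^{2} = \left(\left(-4 + 0\right) - 2 \left(7 + 2\right)\right)^{2} = \left(-4 - 18\right)^{2} = \left(-22\right)^{2} = 484$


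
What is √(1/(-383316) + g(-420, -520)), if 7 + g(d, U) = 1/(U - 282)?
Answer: I*√41354064720987459/76854858 ≈ 2.646*I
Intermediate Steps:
g(d, U) = -7 + 1/(-282 + U) (g(d, U) = -7 + 1/(U - 282) = -7 + 1/(-282 + U))
√(1/(-383316) + g(-420, -520)) = √(1/(-383316) + (1975 - 7*(-520))/(-282 - 520)) = √(-1/383316 + (1975 + 3640)/(-802)) = √(-1/383316 - 1/802*5615) = √(-1/383316 - 5615/802) = √(-1076160071/153709716) = I*√41354064720987459/76854858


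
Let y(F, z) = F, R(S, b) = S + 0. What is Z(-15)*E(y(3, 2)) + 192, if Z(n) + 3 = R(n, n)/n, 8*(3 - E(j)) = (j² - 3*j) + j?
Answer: 747/4 ≈ 186.75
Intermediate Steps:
R(S, b) = S
E(j) = 3 - j²/8 + j/4 (E(j) = 3 - ((j² - 3*j) + j)/8 = 3 - (j² - 2*j)/8 = 3 + (-j²/8 + j/4) = 3 - j²/8 + j/4)
Z(n) = -2 (Z(n) = -3 + n/n = -3 + 1 = -2)
Z(-15)*E(y(3, 2)) + 192 = -2*(3 - ⅛*3² + (¼)*3) + 192 = -2*(3 - ⅛*9 + ¾) + 192 = -2*(3 - 9/8 + ¾) + 192 = -2*21/8 + 192 = -21/4 + 192 = 747/4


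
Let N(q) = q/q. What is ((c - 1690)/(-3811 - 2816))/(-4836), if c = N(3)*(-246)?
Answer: -484/8012043 ≈ -6.0409e-5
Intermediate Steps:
N(q) = 1
c = -246 (c = 1*(-246) = -246)
((c - 1690)/(-3811 - 2816))/(-4836) = ((-246 - 1690)/(-3811 - 2816))/(-4836) = -1936/(-6627)*(-1/4836) = -1936*(-1/6627)*(-1/4836) = (1936/6627)*(-1/4836) = -484/8012043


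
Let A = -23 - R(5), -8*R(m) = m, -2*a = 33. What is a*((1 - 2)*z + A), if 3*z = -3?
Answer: 5643/16 ≈ 352.69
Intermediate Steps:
a = -33/2 (a = -½*33 = -33/2 ≈ -16.500)
z = -1 (z = (⅓)*(-3) = -1)
R(m) = -m/8
A = -179/8 (A = -23 - (-1)*5/8 = -23 - 1*(-5/8) = -23 + 5/8 = -179/8 ≈ -22.375)
a*((1 - 2)*z + A) = -33*((1 - 2)*(-1) - 179/8)/2 = -33*(-1*(-1) - 179/8)/2 = -33*(1 - 179/8)/2 = -33/2*(-171/8) = 5643/16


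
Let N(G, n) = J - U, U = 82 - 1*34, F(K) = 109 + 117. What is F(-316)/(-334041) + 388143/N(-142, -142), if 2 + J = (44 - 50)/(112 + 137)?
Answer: -3587140678327/462312744 ≈ -7759.1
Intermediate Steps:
F(K) = 226
J = -168/83 (J = -2 + (44 - 50)/(112 + 137) = -2 - 6/249 = -2 - 6*1/249 = -2 - 2/83 = -168/83 ≈ -2.0241)
U = 48 (U = 82 - 34 = 48)
N(G, n) = -4152/83 (N(G, n) = -168/83 - 1*48 = -168/83 - 48 = -4152/83)
F(-316)/(-334041) + 388143/N(-142, -142) = 226/(-334041) + 388143/(-4152/83) = 226*(-1/334041) + 388143*(-83/4152) = -226/334041 - 10738623/1384 = -3587140678327/462312744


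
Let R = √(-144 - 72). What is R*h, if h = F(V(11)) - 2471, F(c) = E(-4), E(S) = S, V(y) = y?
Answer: -14850*I*√6 ≈ -36375.0*I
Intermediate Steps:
F(c) = -4
R = 6*I*√6 (R = √(-216) = 6*I*√6 ≈ 14.697*I)
h = -2475 (h = -4 - 2471 = -2475)
R*h = (6*I*√6)*(-2475) = -14850*I*√6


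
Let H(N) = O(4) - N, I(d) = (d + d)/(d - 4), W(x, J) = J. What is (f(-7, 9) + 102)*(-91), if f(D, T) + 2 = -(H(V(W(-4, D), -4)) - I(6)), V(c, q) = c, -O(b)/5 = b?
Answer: -10829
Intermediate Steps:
O(b) = -5*b
I(d) = 2*d/(-4 + d) (I(d) = (2*d)/(-4 + d) = 2*d/(-4 + d))
H(N) = -20 - N (H(N) = -5*4 - N = -20 - N)
f(D, T) = 24 + D (f(D, T) = -2 - ((-20 - D) - 2*6/(-4 + 6)) = -2 - ((-20 - D) - 2*6/2) = -2 - ((-20 - D) - 1*6) = -2 - ((-20 - D) - 6) = -2 - (-26 - D) = -2 + (26 + D) = 24 + D)
(f(-7, 9) + 102)*(-91) = ((24 - 7) + 102)*(-91) = (17 + 102)*(-91) = 119*(-91) = -10829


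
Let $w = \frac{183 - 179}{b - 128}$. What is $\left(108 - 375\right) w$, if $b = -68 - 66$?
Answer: $\frac{534}{131} \approx 4.0763$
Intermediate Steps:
$b = -134$ ($b = -68 - 66 = -134$)
$w = - \frac{2}{131}$ ($w = \frac{183 - 179}{-134 - 128} = \frac{4}{-262} = 4 \left(- \frac{1}{262}\right) = - \frac{2}{131} \approx -0.015267$)
$\left(108 - 375\right) w = \left(108 - 375\right) \left(- \frac{2}{131}\right) = \left(-267\right) \left(- \frac{2}{131}\right) = \frac{534}{131}$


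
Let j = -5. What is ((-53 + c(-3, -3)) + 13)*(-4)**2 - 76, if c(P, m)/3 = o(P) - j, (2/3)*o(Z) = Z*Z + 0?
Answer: 172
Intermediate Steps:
o(Z) = 3*Z**2/2 (o(Z) = 3*(Z*Z + 0)/2 = 3*(Z**2 + 0)/2 = 3*Z**2/2)
c(P, m) = 15 + 9*P**2/2 (c(P, m) = 3*(3*P**2/2 - 1*(-5)) = 3*(3*P**2/2 + 5) = 3*(5 + 3*P**2/2) = 15 + 9*P**2/2)
((-53 + c(-3, -3)) + 13)*(-4)**2 - 76 = ((-53 + (15 + (9/2)*(-3)**2)) + 13)*(-4)**2 - 76 = ((-53 + (15 + (9/2)*9)) + 13)*16 - 76 = ((-53 + (15 + 81/2)) + 13)*16 - 76 = ((-53 + 111/2) + 13)*16 - 76 = (5/2 + 13)*16 - 76 = (31/2)*16 - 76 = 248 - 76 = 172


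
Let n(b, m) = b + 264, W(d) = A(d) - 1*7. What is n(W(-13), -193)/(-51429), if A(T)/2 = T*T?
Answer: -85/7347 ≈ -0.011569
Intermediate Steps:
A(T) = 2*T² (A(T) = 2*(T*T) = 2*T²)
W(d) = -7 + 2*d² (W(d) = 2*d² - 1*7 = 2*d² - 7 = -7 + 2*d²)
n(b, m) = 264 + b
n(W(-13), -193)/(-51429) = (264 + (-7 + 2*(-13)²))/(-51429) = (264 + (-7 + 2*169))*(-1/51429) = (264 + (-7 + 338))*(-1/51429) = (264 + 331)*(-1/51429) = 595*(-1/51429) = -85/7347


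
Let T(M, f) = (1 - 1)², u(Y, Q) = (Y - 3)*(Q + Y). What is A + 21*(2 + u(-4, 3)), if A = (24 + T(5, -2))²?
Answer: 765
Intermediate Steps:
u(Y, Q) = (-3 + Y)*(Q + Y)
T(M, f) = 0 (T(M, f) = 0² = 0)
A = 576 (A = (24 + 0)² = 24² = 576)
A + 21*(2 + u(-4, 3)) = 576 + 21*(2 + ((-4)² - 3*3 - 3*(-4) + 3*(-4))) = 576 + 21*(2 + (16 - 9 + 12 - 12)) = 576 + 21*(2 + 7) = 576 + 21*9 = 576 + 189 = 765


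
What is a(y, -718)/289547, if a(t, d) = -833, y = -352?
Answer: -833/289547 ≈ -0.0028769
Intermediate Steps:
a(y, -718)/289547 = -833/289547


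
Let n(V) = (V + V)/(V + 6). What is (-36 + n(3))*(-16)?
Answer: 1696/3 ≈ 565.33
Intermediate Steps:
n(V) = 2*V/(6 + V) (n(V) = (2*V)/(6 + V) = 2*V/(6 + V))
(-36 + n(3))*(-16) = (-36 + 2*3/(6 + 3))*(-16) = (-36 + 2*3/9)*(-16) = (-36 + 2*3*(⅑))*(-16) = (-36 + ⅔)*(-16) = -106/3*(-16) = 1696/3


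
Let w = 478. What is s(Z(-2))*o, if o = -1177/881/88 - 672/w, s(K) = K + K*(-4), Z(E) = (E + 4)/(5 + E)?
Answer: 2393701/842236 ≈ 2.8421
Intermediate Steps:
Z(E) = (4 + E)/(5 + E)
s(K) = -3*K (s(K) = K - 4*K = -3*K)
o = -2393701/1684472 (o = -1177/881/88 - 672/478 = -1177*1/881*(1/88) - 672*1/478 = -1177/881*1/88 - 336/239 = -107/7048 - 336/239 = -2393701/1684472 ≈ -1.4210)
s(Z(-2))*o = -3*(4 - 2)/(5 - 2)*(-2393701/1684472) = -3*2/3*(-2393701/1684472) = -2*(-2393701/1684472) = 2393701/842236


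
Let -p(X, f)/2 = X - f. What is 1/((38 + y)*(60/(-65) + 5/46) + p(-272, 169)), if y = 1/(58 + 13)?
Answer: 42458/36133543 ≈ 0.0011750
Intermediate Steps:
y = 1/71 ≈ 0.014085
p(X, f) = -2*X + 2*f (p(X, f) = -2*(X - f) = -2*X + 2*f)
1/((38 + y)*(60/(-65) + 5/46) + p(-272, 169)) = 1/((38 + 1/71)*(60/(-65) + 5/46) + (-2*(-272) + 2*169)) = 1/(2699*(60*(-1/65) + 5*(1/46))/71 + (544 + 338)) = 1/(2699*(-12/13 + 5/46)/71 + 882) = 1/((2699/71)*(-487/598) + 882) = 1/(-1314413/42458 + 882) = 1/(36133543/42458) = 42458/36133543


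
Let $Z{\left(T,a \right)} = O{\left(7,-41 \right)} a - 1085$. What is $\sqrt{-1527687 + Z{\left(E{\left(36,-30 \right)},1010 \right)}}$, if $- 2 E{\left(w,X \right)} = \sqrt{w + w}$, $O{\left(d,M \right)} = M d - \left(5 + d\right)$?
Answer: $9 i \sqrt{22602} \approx 1353.1 i$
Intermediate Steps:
$O{\left(d,M \right)} = -5 - d + M d$
$E{\left(w,X \right)} = - \frac{\sqrt{2} \sqrt{w}}{2}$ ($E{\left(w,X \right)} = - \frac{\sqrt{w + w}}{2} = - \frac{\sqrt{2 w}}{2} = - \frac{\sqrt{2} \sqrt{w}}{2}$)
$Z{\left(T,a \right)} = -1085 - 299 a$ ($Z{\left(T,a \right)} = \left(-5 - 7 - 287\right) a - 1085 = - 299 a - 1085 = -1085 - 299 a$)
$\sqrt{-1527687 + Z{\left(E{\left(36,-30 \right)},1010 \right)}} = \sqrt{-1527687 - 303075} = \sqrt{-1830762} = 9 i \sqrt{22602}$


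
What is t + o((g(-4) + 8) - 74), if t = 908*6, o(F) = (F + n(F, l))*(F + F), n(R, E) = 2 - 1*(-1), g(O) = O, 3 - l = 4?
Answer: 14828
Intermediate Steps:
l = -1 (l = 3 - 1*4 = 3 - 4 = -1)
n(R, E) = 3 (n(R, E) = 2 + 1 = 3)
o(F) = 2*F*(3 + F) (o(F) = (F + 3)*(F + F) = (3 + F)*(2*F) = 2*F*(3 + F))
t = 5448
t + o((g(-4) + 8) - 74) = 5448 + 2*((-4 + 8) - 74)*(3 + ((-4 + 8) - 74)) = 5448 + 2*(4 - 74)*(3 + (4 - 74)) = 5448 + 2*(-70)*(3 - 70) = 5448 + 2*(-70)*(-67) = 5448 + 9380 = 14828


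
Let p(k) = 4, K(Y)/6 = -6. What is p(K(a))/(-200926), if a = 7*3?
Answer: -2/100463 ≈ -1.9908e-5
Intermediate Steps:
a = 21
K(Y) = -36 (K(Y) = 6*(-6) = -36)
p(K(a))/(-200926) = 4/(-200926) = 4*(-1/200926) = -2/100463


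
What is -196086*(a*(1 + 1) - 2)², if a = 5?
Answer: -12549504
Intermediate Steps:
-196086*(a*(1 + 1) - 2)² = -196086*(5*(1 + 1) - 2)² = -196086*(5*2 - 2)² = -196086*(10 - 2)² = -196086*8² = -196086*64 = -12549504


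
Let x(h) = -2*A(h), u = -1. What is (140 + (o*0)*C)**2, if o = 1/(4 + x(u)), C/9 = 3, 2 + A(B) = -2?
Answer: 19600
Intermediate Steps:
A(B) = -4 (A(B) = -2 - 2 = -4)
C = 27 (C = 9*3 = 27)
x(h) = 8 (x(h) = -2*(-4) = 8)
o = 1/12 (o = 1/(4 + 8) = 1/12 ≈ 0.083333)
(140 + (o*0)*C)**2 = (140 + ((1/12)*0)*27)**2 = (140 + 0*27)**2 = (140 + 0)**2 = 140**2 = 19600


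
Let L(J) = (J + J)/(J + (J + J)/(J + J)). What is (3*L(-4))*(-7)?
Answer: -56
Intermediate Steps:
L(J) = 2*J/(1 + J) (L(J) = (2*J)/(J + (2*J)/((2*J))) = (2*J)/(J + (2*J)*(1/(2*J))) = (2*J)/(J + 1) = (2*J)/(1 + J) = 2*J/(1 + J))
(3*L(-4))*(-7) = (3*(2*(-4)/(1 - 4)))*(-7) = (3*(2*(-4)/(-3)))*(-7) = (3*(2*(-4)*(-1/3)))*(-7) = (3*(8/3))*(-7) = 8*(-7) = -56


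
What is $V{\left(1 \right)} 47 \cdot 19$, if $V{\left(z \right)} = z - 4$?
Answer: $-2679$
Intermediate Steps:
$V{\left(z \right)} = -4 + z$
$V{\left(1 \right)} 47 \cdot 19 = \left(-4 + 1\right) 47 \cdot 19 = \left(-3\right) 47 \cdot 19 = \left(-141\right) 19 = -2679$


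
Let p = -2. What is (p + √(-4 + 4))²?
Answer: 4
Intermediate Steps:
(p + √(-4 + 4))² = (-2 + √(-4 + 4))² = (-2 + √0)² = (-2 + 0)² = (-2)² = 4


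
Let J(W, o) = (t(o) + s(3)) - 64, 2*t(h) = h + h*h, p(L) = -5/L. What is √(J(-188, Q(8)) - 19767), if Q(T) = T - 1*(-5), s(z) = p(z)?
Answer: 5*I*√7107/3 ≈ 140.51*I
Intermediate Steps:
t(h) = h/2 + h²/2 (t(h) = (h + h*h)/2 = (h + h²)/2 = h/2 + h²/2)
s(z) = -5/z
Q(T) = 5 + T (Q(T) = T + 5 = 5 + T)
J(W, o) = -197/3 + o*(1 + o)/2 (J(W, o) = (o*(1 + o)/2 - 5/3) - 64 = (-5/3 + o*(1 + o)/2) - 64 = -197/3 + o*(1 + o)/2)
√(J(-188, Q(8)) - 19767) = √((-197/3 + (5 + 8)*(1 + (5 + 8))/2) - 19767) = √((-197/3 + (½)*13*(1 + 13)) - 19767) = √((-197/3 + (½)*13*14) - 19767) = √((-197/3 + 91) - 19767) = √(76/3 - 19767) = √(-59225/3) = 5*I*√7107/3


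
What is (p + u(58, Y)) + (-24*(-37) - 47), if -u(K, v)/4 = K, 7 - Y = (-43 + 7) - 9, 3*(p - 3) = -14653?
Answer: -12817/3 ≈ -4272.3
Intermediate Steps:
p = -14644/3 (p = 3 + (1/3)*(-14653) = 3 - 14653/3 = -14644/3 ≈ -4881.3)
Y = 52 (Y = 7 - ((-43 + 7) - 9) = 7 - (-36 - 9) = 7 - 1*(-45) = 7 + 45 = 52)
u(K, v) = -4*K
(p + u(58, Y)) + (-24*(-37) - 47) = (-14644/3 - 4*58) + (-24*(-37) - 47) = (-14644/3 - 232) + (888 - 47) = -15340/3 + 841 = -12817/3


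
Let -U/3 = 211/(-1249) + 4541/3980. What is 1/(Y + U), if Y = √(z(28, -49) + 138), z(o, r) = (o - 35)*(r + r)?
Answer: 72058847092740/20151768987740231 + 49422079680800*√206/20151768987740231 ≈ 0.038776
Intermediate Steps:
U = -14495787/4971020 (U = -3*(211/(-1249) + 4541/3980) = -3*(211*(-1/1249) + 4541*(1/3980)) = -3*(-211/1249 + 4541/3980) = -3*4831929/4971020 = -14495787/4971020 ≈ -2.9161)
z(o, r) = 2*r*(-35 + o) (z(o, r) = (-35 + o)*(2*r) = 2*r*(-35 + o))
Y = 2*√206 (Y = √(2*(-49)*(-35 + 28) + 138) = √(2*(-49)*(-7) + 138) = √(686 + 138) = √824 = 2*√206 ≈ 28.705)
1/(Y + U) = 1/(2*√206 - 14495787/4971020) = 1/(-14495787/4971020 + 2*√206)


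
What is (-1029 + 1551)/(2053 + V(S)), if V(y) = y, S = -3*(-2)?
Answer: 18/71 ≈ 0.25352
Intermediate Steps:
S = 6
(-1029 + 1551)/(2053 + V(S)) = (-1029 + 1551)/(2053 + 6) = 522/2059 = 522*(1/2059) = 18/71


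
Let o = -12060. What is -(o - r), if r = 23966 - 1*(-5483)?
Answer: 41509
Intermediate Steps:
r = 29449 (r = 23966 + 5483 = 29449)
-(o - r) = -(-12060 - 1*29449) = -(-12060 - 29449) = -1*(-41509) = 41509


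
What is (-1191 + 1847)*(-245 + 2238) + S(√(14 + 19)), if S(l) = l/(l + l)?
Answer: 2614817/2 ≈ 1.3074e+6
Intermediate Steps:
S(l) = ½ (S(l) = l/((2*l)) = l*(1/(2*l)) = ½)
(-1191 + 1847)*(-245 + 2238) + S(√(14 + 19)) = (-1191 + 1847)*(-245 + 2238) + ½ = 656*1993 + ½ = 1307408 + ½ = 2614817/2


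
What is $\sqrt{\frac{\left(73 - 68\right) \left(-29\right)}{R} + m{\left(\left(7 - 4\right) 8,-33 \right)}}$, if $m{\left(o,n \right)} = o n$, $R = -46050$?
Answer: $\frac{i \sqrt{67180420110}}{9210} \approx 28.142 i$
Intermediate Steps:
$m{\left(o,n \right)} = n o$
$\sqrt{\frac{\left(73 - 68\right) \left(-29\right)}{R} + m{\left(\left(7 - 4\right) 8,-33 \right)}} = \sqrt{\frac{\left(73 - 68\right) \left(-29\right)}{-46050} - 33 \left(7 - 4\right) 8} = \sqrt{5 \left(-29\right) \left(- \frac{1}{46050}\right) - 33 \cdot 3 \cdot 8} = \sqrt{\left(-145\right) \left(- \frac{1}{46050}\right) - 792} = \sqrt{\frac{29}{9210} - 792} = \sqrt{- \frac{7294291}{9210}} = \frac{i \sqrt{67180420110}}{9210}$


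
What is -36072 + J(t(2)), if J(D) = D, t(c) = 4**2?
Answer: -36056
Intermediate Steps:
t(c) = 16
-36072 + J(t(2)) = -36072 + 16 = -36056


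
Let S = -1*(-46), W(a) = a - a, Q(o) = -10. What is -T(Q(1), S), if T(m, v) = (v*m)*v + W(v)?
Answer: 21160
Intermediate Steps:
W(a) = 0
S = 46
T(m, v) = m*v² (T(m, v) = (v*m)*v + 0 = (m*v)*v + 0 = m*v² + 0 = m*v²)
-T(Q(1), S) = -(-10)*46² = -(-10)*2116 = -1*(-21160) = 21160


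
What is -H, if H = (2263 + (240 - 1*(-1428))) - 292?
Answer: -3639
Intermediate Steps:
H = 3639 (H = (2263 + (240 + 1428)) - 292 = (2263 + 1668) - 292 = 3931 - 292 = 3639)
-H = -1*3639 = -3639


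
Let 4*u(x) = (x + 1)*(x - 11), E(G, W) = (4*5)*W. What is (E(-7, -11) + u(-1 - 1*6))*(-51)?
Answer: 9843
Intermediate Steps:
E(G, W) = 20*W
u(x) = (1 + x)*(-11 + x)/4 (u(x) = ((x + 1)*(x - 11))/4 = ((1 + x)*(-11 + x))/4 = (1 + x)*(-11 + x)/4)
(E(-7, -11) + u(-1 - 1*6))*(-51) = (20*(-11) + (-11/4 - 5*(-1 - 1*6)/2 + (-1 - 1*6)²/4))*(-51) = (-220 + (-11/4 - 5*(-1 - 6)/2 + (-1 - 6)²/4))*(-51) = (-220 + (-11/4 - 5/2*(-7) + (¼)*(-7)²))*(-51) = (-220 + (-11/4 + 35/2 + (¼)*49))*(-51) = (-220 + (-11/4 + 35/2 + 49/4))*(-51) = (-220 + 27)*(-51) = -193*(-51) = 9843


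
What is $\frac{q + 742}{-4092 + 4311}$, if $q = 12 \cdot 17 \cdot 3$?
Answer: $\frac{1354}{219} \approx 6.1826$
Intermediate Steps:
$q = 612$ ($q = 204 \cdot 3 = 612$)
$\frac{q + 742}{-4092 + 4311} = \frac{612 + 742}{-4092 + 4311} = \frac{1354}{219}$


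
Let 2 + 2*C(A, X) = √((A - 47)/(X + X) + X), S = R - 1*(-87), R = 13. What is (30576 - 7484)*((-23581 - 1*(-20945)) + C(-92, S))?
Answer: -60893604 + 5773*√39722/10 ≈ -6.0779e+7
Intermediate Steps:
S = 100 (S = 13 - 1*(-87) = 13 + 87 = 100)
C(A, X) = -1 + √(X + (-47 + A)/(2*X))/2 (C(A, X) = -1 + √((A - 47)/(X + X) + X)/2 = -1 + √((-47 + A)/((2*X)) + X)/2 = -1 + √((-47 + A)*(1/(2*X)) + X)/2 = -1 + √((-47 + A)/(2*X) + X)/2 = -1 + √(X + (-47 + A)/(2*X))/2)
(30576 - 7484)*((-23581 - 1*(-20945)) + C(-92, S)) = (30576 - 7484)*((-23581 - 1*(-20945)) + (-1 + √2*√((-47 - 92 + 2*100²)/100)/4)) = 23092*((-23581 + 20945) + (-1 + √2*√((-47 - 92 + 2*10000)/100)/4)) = 23092*(-2636 + (-1 + √2*√((-47 - 92 + 20000)/100)/4)) = 23092*(-2636 + (-1 + √2*√((1/100)*19861)/4)) = 23092*(-2636 + (-1 + √2*√(19861/100)/4)) = 23092*(-2636 + (-1 + √2*(√19861/10)/4)) = 23092*(-2636 + (-1 + √39722/40)) = 23092*(-2637 + √39722/40) = -60893604 + 5773*√39722/10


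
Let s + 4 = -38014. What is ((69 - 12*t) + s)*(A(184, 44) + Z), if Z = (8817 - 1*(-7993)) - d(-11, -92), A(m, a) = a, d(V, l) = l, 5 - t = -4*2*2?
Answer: -647354146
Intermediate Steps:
t = 21 (t = 5 - (-4*2)*2 = 5 - (-8)*2 = 5 - 1*(-16) = 5 + 16 = 21)
s = -38018 (s = -4 - 38014 = -38018)
Z = 16902 (Z = (8817 - 1*(-7993)) - 1*(-92) = (8817 + 7993) + 92 = 16810 + 92 = 16902)
((69 - 12*t) + s)*(A(184, 44) + Z) = ((69 - 12*21) - 38018)*(44 + 16902) = ((69 - 252) - 38018)*16946 = (-183 - 38018)*16946 = -38201*16946 = -647354146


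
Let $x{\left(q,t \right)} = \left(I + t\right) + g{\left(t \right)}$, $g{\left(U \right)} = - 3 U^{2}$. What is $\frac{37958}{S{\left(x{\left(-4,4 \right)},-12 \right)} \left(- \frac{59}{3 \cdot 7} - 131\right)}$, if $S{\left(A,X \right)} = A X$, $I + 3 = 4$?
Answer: $- \frac{132853}{241660} \approx -0.54975$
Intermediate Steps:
$I = 1$ ($I = -3 + 4 = 1$)
$x{\left(q,t \right)} = 1 + t - 3 t^{2}$ ($x{\left(q,t \right)} = \left(1 + t\right) - 3 t^{2} = 1 + t - 3 t^{2}$)
$\frac{37958}{S{\left(x{\left(-4,4 \right)},-12 \right)} \left(- \frac{59}{3 \cdot 7} - 131\right)} = \frac{37958}{\left(1 + 4 - 3 \cdot 4^{2}\right) \left(-12\right) \left(- \frac{59}{3 \cdot 7} - 131\right)} = \frac{37958}{\left(1 + 4 - 48\right) \left(-12\right) \left(- \frac{59}{21} - 131\right)} = \frac{37958}{\left(1 + 4 - 48\right) \left(-12\right) \left(\left(-59\right) \frac{1}{21} - 131\right)} = \frac{37958}{\left(-43\right) \left(-12\right) \left(- \frac{59}{21} - 131\right)} = \frac{37958}{516 \left(- \frac{2810}{21}\right)} = \frac{37958}{- \frac{483320}{7}} = 37958 \left(- \frac{7}{483320}\right) = - \frac{132853}{241660}$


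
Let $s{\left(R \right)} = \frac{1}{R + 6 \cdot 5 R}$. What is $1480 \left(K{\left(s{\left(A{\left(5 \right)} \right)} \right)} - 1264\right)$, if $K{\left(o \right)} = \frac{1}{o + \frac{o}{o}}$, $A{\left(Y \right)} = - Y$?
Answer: $- \frac{143930740}{77} \approx -1.8692 \cdot 10^{6}$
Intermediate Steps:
$s{\left(R \right)} = \frac{1}{31 R}$ ($s{\left(R \right)} = \frac{1}{R + 30 R} = \frac{1}{31 R}$)
$K{\left(o \right)} = \frac{1}{1 + o}$ ($K{\left(o \right)} = \frac{1}{o + 1} = \frac{1}{1 + o}$)
$1480 \left(K{\left(s{\left(A{\left(5 \right)} \right)} \right)} - 1264\right) = 1480 \left(\frac{1}{1 + \frac{1}{31 \left(\left(-1\right) 5\right)}} - 1264\right) = 1480 \left(\frac{1}{1 + \frac{1}{31 \left(-5\right)}} - 1264\right) = 1480 \left(\frac{1}{1 + \frac{1}{31} \left(- \frac{1}{5}\right)} - 1264\right) = 1480 \left(\frac{1}{1 - \frac{1}{155}} - 1264\right) = 1480 \left(\frac{1}{\frac{154}{155}} - 1264\right) = 1480 \left(\frac{155}{154} - 1264\right) = 1480 \left(- \frac{194501}{154}\right) = - \frac{143930740}{77}$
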